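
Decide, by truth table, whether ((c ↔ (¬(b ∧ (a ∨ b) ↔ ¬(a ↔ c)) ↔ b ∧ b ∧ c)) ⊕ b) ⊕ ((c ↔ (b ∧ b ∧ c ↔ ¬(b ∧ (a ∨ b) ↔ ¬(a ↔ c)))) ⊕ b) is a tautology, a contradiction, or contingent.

contradiction

a | b | c | (a ∨ b) | (b ∧ (a ∨ b)) | (a ↔ c) | ¬(a ↔ c) | ((b ∧ (a ∨ b)) ↔ ¬(a ↔ c)) | ¬((b ∧ (a ∨ b)) ↔ ¬(a ↔ c)) | (b ∧ b ∧ c) | φ
- | - | - | ------- | ------------- | ------- | -------- | -------------------------- | --------------------------- | ----------- | -
0 | 0 | 0 |    0    |       0       |    1    |    0     |             1              |              0              |      0      | 0
0 | 0 | 1 |    0    |       0       |    0    |    1     |             0              |              1              |      0      | 0
0 | 1 | 0 |    1    |       1       |    1    |    0     |             0              |              1              |      0      | 0
0 | 1 | 1 |    1    |       1       |    0    |    1     |             1              |              0              |      1      | 0
1 | 0 | 0 |    1    |       0       |    0    |    1     |             0              |              1              |      0      | 0
1 | 0 | 1 |    1    |       0       |    1    |    0     |             1              |              0              |      0      | 0
1 | 1 | 0 |    1    |       1       |    0    |    1     |             1              |              0              |      0      | 0
1 | 1 | 1 |    1    |       1       |    1    |    0     |             0              |              1              |      1      | 0
Every row is 0, so the formula is a contradiction.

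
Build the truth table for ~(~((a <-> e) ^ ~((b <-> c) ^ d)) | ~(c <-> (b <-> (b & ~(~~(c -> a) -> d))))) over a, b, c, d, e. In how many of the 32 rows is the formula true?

a | b | c | d | e || φ
F | F | F | F | F || F
F | F | F | F | T || F
F | F | F | T | F || F
F | F | F | T | T || F
F | F | T | F | F || F
F | F | T | F | T || T
F | F | T | T | F || T
F | F | T | T | T || F
F | T | F | F | F || F
F | T | F | F | T || F
F | T | F | T | F || T
F | T | F | T | T || F
F | T | T | F | F || F
F | T | T | F | T || F
F | T | T | T | F || F
F | T | T | T | T || F
T | F | F | F | F || F
T | F | F | F | T || F
T | F | F | T | F || F
T | F | F | T | T || F
T | F | T | F | F || T
T | F | T | F | T || F
T | F | T | T | F || F
T | F | T | T | T || T
T | T | F | F | F || F
T | T | F | F | T || F
T | T | F | T | F || F
T | T | F | T | T || T
T | T | T | F | F || F
T | T | T | F | T || T
T | T | T | T | F || F
T | T | T | T | T || F
The formula is true on 7 of the 32 rows.

7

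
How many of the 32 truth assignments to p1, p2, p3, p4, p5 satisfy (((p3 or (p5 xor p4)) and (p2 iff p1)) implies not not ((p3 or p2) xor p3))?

22

p1 | p2 | p3 | p4 | p5 | φ
-- | -- | -- | -- | -- | -
F  | F  | F  | F  | F  | T
F  | F  | F  | F  | T  | F
F  | F  | F  | T  | F  | F
F  | F  | F  | T  | T  | T
F  | F  | T  | F  | F  | F
F  | F  | T  | F  | T  | F
F  | F  | T  | T  | F  | F
F  | F  | T  | T  | T  | F
F  | T  | F  | F  | F  | T
F  | T  | F  | F  | T  | T
F  | T  | F  | T  | F  | T
F  | T  | F  | T  | T  | T
F  | T  | T  | F  | F  | T
F  | T  | T  | F  | T  | T
F  | T  | T  | T  | F  | T
F  | T  | T  | T  | T  | T
T  | F  | F  | F  | F  | T
T  | F  | F  | F  | T  | T
T  | F  | F  | T  | F  | T
T  | F  | F  | T  | T  | T
T  | F  | T  | F  | F  | T
T  | F  | T  | F  | T  | T
T  | F  | T  | T  | F  | T
T  | F  | T  | T  | T  | T
T  | T  | F  | F  | F  | T
T  | T  | F  | F  | T  | T
T  | T  | F  | T  | F  | T
T  | T  | F  | T  | T  | T
T  | T  | T  | F  | F  | F
T  | T  | T  | F  | T  | F
T  | T  | T  | T  | F  | F
T  | T  | T  | T  | T  | F
The formula is true on 22 of the 32 rows.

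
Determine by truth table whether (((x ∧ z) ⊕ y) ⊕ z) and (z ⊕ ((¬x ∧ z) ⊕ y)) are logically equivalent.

not equivalent

x  y  z  |  φ  ψ
1  1  1  |  1  0
1  1  0  |  1  1
1  0  1  |  0  1
1  0  0  |  0  0
0  1  1  |  0  1
0  1  0  |  1  1
0  0  1  |  1  0
0  0  0  |  0  0
The columns differ at x=1, y=1, z=1 (φ=1, ψ=0), so they are not equivalent.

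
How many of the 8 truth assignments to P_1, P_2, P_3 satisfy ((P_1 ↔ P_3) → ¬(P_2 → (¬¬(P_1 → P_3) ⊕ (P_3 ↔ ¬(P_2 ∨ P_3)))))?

 P_1    P_2    P_3   |  (P_1 ↔ P_3)  (P_1 → P_3)  ¬(P_1 → P_3)  ¬¬(P_1 → P_3)  (P_2 ∨ P_3)  ¬(P_2 ∨ P_3)  (P_3 ↔ ¬(P_2 ∨ P_3))    φ  
 True   True   True  |      True         True        False           True          True        False             False          False
 True   True  False  |     False        False         True          False          True        False              True           True
 True  False   True  |      True         True        False           True          True        False             False          False
 True  False  False  |     False        False         True          False         False         True             False           True
False   True   True  |     False         True        False           True          True        False             False           True
False   True  False  |      True         True        False           True          True        False              True           True
False  False   True  |     False         True        False           True          True        False             False           True
False  False  False  |      True         True        False           True         False         True             False          False
The formula is true on 5 of the 8 rows.

5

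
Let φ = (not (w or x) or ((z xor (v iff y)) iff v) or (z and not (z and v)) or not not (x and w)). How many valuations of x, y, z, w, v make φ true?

26

x | y | z | w | v || φ
F | F | F | F | F || T
F | F | F | F | T || T
F | F | F | T | F || F
F | F | F | T | T || F
F | F | T | F | F || T
F | F | T | F | T || T
F | F | T | T | F || T
F | F | T | T | T || T
F | T | F | F | F || T
F | T | F | F | T || T
F | T | F | T | F || T
F | T | F | T | T || T
F | T | T | F | F || T
F | T | T | F | T || T
F | T | T | T | F || T
F | T | T | T | T || F
T | F | F | F | F || F
T | F | F | F | T || F
T | F | F | T | F || T
T | F | F | T | T || T
T | F | T | F | F || T
T | F | T | F | T || T
T | F | T | T | F || T
T | F | T | T | T || T
T | T | F | F | F || T
T | T | F | F | T || T
T | T | F | T | F || T
T | T | F | T | T || T
T | T | T | F | F || T
T | T | T | F | T || F
T | T | T | T | F || T
T | T | T | T | T || T
The formula is true on 26 of the 32 rows.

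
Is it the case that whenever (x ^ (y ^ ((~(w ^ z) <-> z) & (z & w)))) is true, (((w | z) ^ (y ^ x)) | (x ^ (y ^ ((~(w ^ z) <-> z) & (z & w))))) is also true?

x  y  z  w  |  φ  ψ
T  T  T  T  |  T  T
T  T  T  F  |  F  T
T  T  F  T  |  F  T
T  T  F  F  |  F  F
T  F  T  T  |  F  F
T  F  T  F  |  T  T
T  F  F  T  |  T  T
T  F  F  F  |  T  T
F  T  T  T  |  F  F
F  T  T  F  |  T  T
F  T  F  T  |  T  T
F  T  F  F  |  T  T
F  F  T  T  |  T  T
F  F  T  F  |  F  T
F  F  F  T  |  F  T
F  F  F  F  |  F  F
In every row where φ is true, ψ is also true, so φ ⊨ ψ.

yes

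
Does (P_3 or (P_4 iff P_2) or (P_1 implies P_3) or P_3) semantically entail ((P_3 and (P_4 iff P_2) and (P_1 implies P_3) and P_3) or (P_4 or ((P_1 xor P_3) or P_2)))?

no

 P_1    P_2    P_3    P_4   |    φ      ψ  
 True   True   True   True  |   True   True
 True   True   True  False  |   True   True
 True   True  False   True  |   True   True
 True   True  False  False  |  False   True
 True  False   True   True  |   True   True
 True  False   True  False  |   True   True
 True  False  False   True  |  False   True
 True  False  False  False  |   True   True
False   True   True   True  |   True   True
False   True   True  False  |   True   True
False   True  False   True  |   True   True
False   True  False  False  |   True   True
False  False   True   True  |   True   True
False  False   True  False  |   True   True
False  False  False   True  |   True   True
False  False  False  False  |   True  False
At P_1=False, P_2=False, P_3=False, P_4=False we have φ true but ψ false, so φ does not entail ψ.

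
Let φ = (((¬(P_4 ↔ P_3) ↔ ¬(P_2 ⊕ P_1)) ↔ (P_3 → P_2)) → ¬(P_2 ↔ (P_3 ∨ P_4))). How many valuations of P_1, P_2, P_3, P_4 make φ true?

P_1  P_2  P_3  P_4  |  φ
 T    T    T    T   |  T
 T    T    T    F   |  F
 T    T    F    T   |  F
 T    T    F    F   |  T
 T    F    T    T   |  T
 T    F    T    F   |  T
 T    F    F    T   |  T
 T    F    F    F   |  F
 F    T    T    T   |  F
 F    T    T    F   |  T
 F    T    F    T   |  T
 F    T    F    F   |  T
 F    F    T    T   |  T
 F    F    T    F   |  T
 F    F    F    T   |  T
 F    F    F    F   |  T
The formula is true on 12 of the 16 rows.

12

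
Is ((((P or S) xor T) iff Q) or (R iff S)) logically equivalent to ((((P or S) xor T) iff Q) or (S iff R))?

equivalent

P  Q  R  S  T  |  φ  ψ
T  T  T  T  T  |  T  T
T  T  T  T  F  |  T  T
T  T  T  F  T  |  F  F
T  T  T  F  F  |  T  T
T  T  F  T  T  |  F  F
T  T  F  T  F  |  T  T
T  T  F  F  T  |  T  T
T  T  F  F  F  |  T  T
T  F  T  T  T  |  T  T
T  F  T  T  F  |  T  T
T  F  T  F  T  |  T  T
T  F  T  F  F  |  F  F
T  F  F  T  T  |  T  T
T  F  F  T  F  |  F  F
T  F  F  F  T  |  T  T
T  F  F  F  F  |  T  T
F  T  T  T  T  |  T  T
F  T  T  T  F  |  T  T
F  T  T  F  T  |  T  T
F  T  T  F  F  |  F  F
F  T  F  T  T  |  F  F
F  T  F  T  F  |  T  T
F  T  F  F  T  |  T  T
F  T  F  F  F  |  T  T
F  F  T  T  T  |  T  T
F  F  T  T  F  |  T  T
F  F  T  F  T  |  F  F
F  F  T  F  F  |  T  T
F  F  F  T  T  |  T  T
F  F  F  T  F  |  F  F
F  F  F  F  T  |  T  T
F  F  F  F  F  |  T  T
The columns for φ and ψ agree on every row, so they are logically equivalent.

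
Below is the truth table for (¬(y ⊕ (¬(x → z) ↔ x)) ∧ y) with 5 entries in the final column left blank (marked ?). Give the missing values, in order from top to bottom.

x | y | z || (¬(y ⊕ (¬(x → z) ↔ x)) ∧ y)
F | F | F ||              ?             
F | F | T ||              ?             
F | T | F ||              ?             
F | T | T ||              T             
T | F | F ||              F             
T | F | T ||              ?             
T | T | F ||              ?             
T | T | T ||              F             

F, F, T, F, T

Row x=F, y=F, z=F: ¬(y ⊕ (¬(x → z) ↔ x)) = F, so (¬(y ⊕ (¬(x → z) ↔ x)) ∧ y) = F.
Row x=F, y=F, z=T: ¬(y ⊕ (¬(x → z) ↔ x)) = F, so (¬(y ⊕ (¬(x → z) ↔ x)) ∧ y) = F.
Row x=F, y=T, z=F: ¬(y ⊕ (¬(x → z) ↔ x)) = T, so (¬(y ⊕ (¬(x → z) ↔ x)) ∧ y) = T.
Row x=T, y=F, z=T: ¬(y ⊕ (¬(x → z) ↔ x)) = T, so (¬(y ⊕ (¬(x → z) ↔ x)) ∧ y) = F.
Row x=T, y=T, z=F: ¬(y ⊕ (¬(x → z) ↔ x)) = T, so (¬(y ⊕ (¬(x → z) ↔ x)) ∧ y) = T.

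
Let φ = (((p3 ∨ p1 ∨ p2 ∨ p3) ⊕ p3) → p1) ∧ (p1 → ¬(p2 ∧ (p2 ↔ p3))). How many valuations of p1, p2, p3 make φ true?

p1 | p2 | p3 || φ
F  | F  | F  || T
F  | F  | T  || T
F  | T  | F  || F
F  | T  | T  || T
T  | F  | F  || T
T  | F  | T  || T
T  | T  | F  || T
T  | T  | T  || F
The formula is true on 6 of the 8 rows.

6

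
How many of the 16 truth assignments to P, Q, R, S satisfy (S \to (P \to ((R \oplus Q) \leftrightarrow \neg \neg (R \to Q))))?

13

P | Q | R | S || (R \oplus Q) | (R \to Q) | \neg (R \to Q) | \neg \neg (R \to Q) | φ
0 | 0 | 0 | 0 ||      0       |     1     |       0        |          1          | 1
0 | 0 | 0 | 1 ||      0       |     1     |       0        |          1          | 1
0 | 0 | 1 | 0 ||      1       |     0     |       1        |          0          | 1
0 | 0 | 1 | 1 ||      1       |     0     |       1        |          0          | 1
0 | 1 | 0 | 0 ||      1       |     1     |       0        |          1          | 1
0 | 1 | 0 | 1 ||      1       |     1     |       0        |          1          | 1
0 | 1 | 1 | 0 ||      0       |     1     |       0        |          1          | 1
0 | 1 | 1 | 1 ||      0       |     1     |       0        |          1          | 1
1 | 0 | 0 | 0 ||      0       |     1     |       0        |          1          | 1
1 | 0 | 0 | 1 ||      0       |     1     |       0        |          1          | 0
1 | 0 | 1 | 0 ||      1       |     0     |       1        |          0          | 1
1 | 0 | 1 | 1 ||      1       |     0     |       1        |          0          | 0
1 | 1 | 0 | 0 ||      1       |     1     |       0        |          1          | 1
1 | 1 | 0 | 1 ||      1       |     1     |       0        |          1          | 1
1 | 1 | 1 | 0 ||      0       |     1     |       0        |          1          | 1
1 | 1 | 1 | 1 ||      0       |     1     |       0        |          1          | 0
The formula is true on 13 of the 16 rows.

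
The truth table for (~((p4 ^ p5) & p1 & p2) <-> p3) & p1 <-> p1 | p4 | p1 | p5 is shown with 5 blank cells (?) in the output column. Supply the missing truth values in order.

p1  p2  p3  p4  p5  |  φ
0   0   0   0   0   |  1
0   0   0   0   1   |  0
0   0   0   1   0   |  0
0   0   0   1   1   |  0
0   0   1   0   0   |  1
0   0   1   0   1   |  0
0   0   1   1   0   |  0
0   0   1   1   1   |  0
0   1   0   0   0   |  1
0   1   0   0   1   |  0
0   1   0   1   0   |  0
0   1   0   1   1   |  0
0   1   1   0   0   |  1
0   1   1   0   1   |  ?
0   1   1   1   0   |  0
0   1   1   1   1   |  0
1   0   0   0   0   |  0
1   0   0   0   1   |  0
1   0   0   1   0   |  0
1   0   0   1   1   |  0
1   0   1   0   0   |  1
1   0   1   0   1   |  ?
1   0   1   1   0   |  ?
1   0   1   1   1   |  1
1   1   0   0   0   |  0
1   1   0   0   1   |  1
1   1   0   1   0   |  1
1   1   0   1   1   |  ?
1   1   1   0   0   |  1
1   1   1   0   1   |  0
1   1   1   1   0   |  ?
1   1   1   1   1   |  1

0, 1, 1, 0, 0

Row p1=0, p2=1, p3=1, p4=0, p5=1: ((~((p4 ^ p5) & p1 & p2) <-> p3) & p1) = 0, (p1 | p4 | p1 | p5) = 1, so the formula = 0.
Row p1=1, p2=0, p3=1, p4=0, p5=1: ((~((p4 ^ p5) & p1 & p2) <-> p3) & p1) = 1, (p1 | p4 | p1 | p5) = 1, so the formula = 1.
Row p1=1, p2=0, p3=1, p4=1, p5=0: ((~((p4 ^ p5) & p1 & p2) <-> p3) & p1) = 1, (p1 | p4 | p1 | p5) = 1, so the formula = 1.
Row p1=1, p2=1, p3=0, p4=1, p5=1: ((~((p4 ^ p5) & p1 & p2) <-> p3) & p1) = 0, (p1 | p4 | p1 | p5) = 1, so the formula = 0.
Row p1=1, p2=1, p3=1, p4=1, p5=0: ((~((p4 ^ p5) & p1 & p2) <-> p3) & p1) = 0, (p1 | p4 | p1 | p5) = 1, so the formula = 0.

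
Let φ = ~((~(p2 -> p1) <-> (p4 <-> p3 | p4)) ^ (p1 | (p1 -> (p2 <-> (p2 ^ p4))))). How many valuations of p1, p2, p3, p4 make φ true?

6

  p1     p2     p3     p4   |    φ  
False  False  False  False  |  False
False  False  False   True  |  False
False  False   True  False  |   True
False  False   True   True  |  False
False   True  False  False  |   True
False   True  False   True  |   True
False   True   True  False  |  False
False   True   True   True  |   True
 True  False  False  False  |  False
 True  False  False   True  |  False
 True  False   True  False  |   True
 True  False   True   True  |  False
 True   True  False  False  |  False
 True   True  False   True  |  False
 True   True   True  False  |   True
 True   True   True   True  |  False
The formula is true on 6 of the 16 rows.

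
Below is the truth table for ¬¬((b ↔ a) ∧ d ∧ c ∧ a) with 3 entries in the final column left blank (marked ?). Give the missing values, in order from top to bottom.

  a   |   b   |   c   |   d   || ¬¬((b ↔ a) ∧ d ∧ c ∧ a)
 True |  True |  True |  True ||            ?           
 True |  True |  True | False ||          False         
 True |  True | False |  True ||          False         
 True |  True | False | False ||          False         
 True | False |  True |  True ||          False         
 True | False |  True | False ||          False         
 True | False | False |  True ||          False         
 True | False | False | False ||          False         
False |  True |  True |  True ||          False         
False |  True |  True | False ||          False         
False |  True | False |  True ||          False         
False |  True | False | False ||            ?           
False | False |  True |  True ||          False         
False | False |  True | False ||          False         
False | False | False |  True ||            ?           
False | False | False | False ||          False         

True, False, False

Row a=True, b=True, c=True, d=True: ((b ↔ a) ∧ d ∧ c ∧ a) = True, ¬((b ↔ a) ∧ d ∧ c ∧ a) = False, so ¬¬((b ↔ a) ∧ d ∧ c ∧ a) = True.
Row a=False, b=True, c=False, d=False: ((b ↔ a) ∧ d ∧ c ∧ a) = False, ¬((b ↔ a) ∧ d ∧ c ∧ a) = True, so ¬¬((b ↔ a) ∧ d ∧ c ∧ a) = False.
Row a=False, b=False, c=False, d=True: ((b ↔ a) ∧ d ∧ c ∧ a) = False, ¬((b ↔ a) ∧ d ∧ c ∧ a) = True, so ¬¬((b ↔ a) ∧ d ∧ c ∧ a) = False.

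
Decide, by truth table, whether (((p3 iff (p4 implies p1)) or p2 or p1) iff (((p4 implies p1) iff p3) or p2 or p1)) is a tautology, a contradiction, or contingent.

p1 | p2 | p3 | p4 | φ
-- | -- | -- | -- | -
0  | 0  | 0  | 0  | 1
0  | 0  | 0  | 1  | 1
0  | 0  | 1  | 0  | 1
0  | 0  | 1  | 1  | 1
0  | 1  | 0  | 0  | 1
0  | 1  | 0  | 1  | 1
0  | 1  | 1  | 0  | 1
0  | 1  | 1  | 1  | 1
1  | 0  | 0  | 0  | 1
1  | 0  | 0  | 1  | 1
1  | 0  | 1  | 0  | 1
1  | 0  | 1  | 1  | 1
1  | 1  | 0  | 0  | 1
1  | 1  | 0  | 1  | 1
1  | 1  | 1  | 0  | 1
1  | 1  | 1  | 1  | 1
Every row is 1, so the formula is a tautology.

tautology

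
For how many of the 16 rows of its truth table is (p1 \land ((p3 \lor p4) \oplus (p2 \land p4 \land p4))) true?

4

p1 | p2 | p3 | p4 || φ
0  | 0  | 0  | 0  || 0
0  | 0  | 0  | 1  || 0
0  | 0  | 1  | 0  || 0
0  | 0  | 1  | 1  || 0
0  | 1  | 0  | 0  || 0
0  | 1  | 0  | 1  || 0
0  | 1  | 1  | 0  || 0
0  | 1  | 1  | 1  || 0
1  | 0  | 0  | 0  || 0
1  | 0  | 0  | 1  || 1
1  | 0  | 1  | 0  || 1
1  | 0  | 1  | 1  || 1
1  | 1  | 0  | 0  || 0
1  | 1  | 0  | 1  || 0
1  | 1  | 1  | 0  || 1
1  | 1  | 1  | 1  || 0
The formula is true on 4 of the 16 rows.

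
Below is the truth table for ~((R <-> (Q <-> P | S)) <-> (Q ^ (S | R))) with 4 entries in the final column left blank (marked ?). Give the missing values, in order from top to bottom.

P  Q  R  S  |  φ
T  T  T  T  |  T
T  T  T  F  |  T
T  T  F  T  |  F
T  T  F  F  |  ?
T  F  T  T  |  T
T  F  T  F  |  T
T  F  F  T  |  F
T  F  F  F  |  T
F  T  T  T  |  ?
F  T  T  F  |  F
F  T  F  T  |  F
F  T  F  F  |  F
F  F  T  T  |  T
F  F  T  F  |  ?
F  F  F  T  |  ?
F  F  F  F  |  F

T, T, F, F

Row P=T, Q=T, R=F, S=F: (R <-> (Q <-> P | S)) = F, (Q ^ (S | R)) = T, ((R <-> (Q <-> P | S)) <-> (Q ^ (S | R))) = F, so the formula = T.
Row P=F, Q=T, R=T, S=T: (R <-> (Q <-> P | S)) = T, (Q ^ (S | R)) = F, ((R <-> (Q <-> P | S)) <-> (Q ^ (S | R))) = F, so the formula = T.
Row P=F, Q=F, R=T, S=F: (R <-> (Q <-> P | S)) = T, (Q ^ (S | R)) = T, ((R <-> (Q <-> P | S)) <-> (Q ^ (S | R))) = T, so the formula = F.
Row P=F, Q=F, R=F, S=T: (R <-> (Q <-> P | S)) = T, (Q ^ (S | R)) = T, ((R <-> (Q <-> P | S)) <-> (Q ^ (S | R))) = T, so the formula = F.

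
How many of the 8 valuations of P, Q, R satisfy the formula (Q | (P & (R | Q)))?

  P      Q      R       (Q | (P & (R | Q)))
False  False  False            False       
False  False   True            False       
False   True  False             True       
False   True   True             True       
 True  False  False            False       
 True  False   True             True       
 True   True  False             True       
 True   True   True             True       
The formula is true on 5 of the 8 rows.

5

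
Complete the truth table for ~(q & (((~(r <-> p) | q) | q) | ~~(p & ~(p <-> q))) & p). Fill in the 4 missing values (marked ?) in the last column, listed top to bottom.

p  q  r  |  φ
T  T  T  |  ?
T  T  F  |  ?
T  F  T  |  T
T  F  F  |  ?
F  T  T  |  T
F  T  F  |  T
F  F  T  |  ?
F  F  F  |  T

F, F, T, T

Row p=T, q=T, r=T: (((~(r <-> p) | q) | q) | ~~(p & ~(p <-> q))) = T, (q & (((~(r <-> p) | q) | q) | ~~(p & ~(p <-> q))) & p) = T, so the formula = F.
Row p=T, q=T, r=F: (((~(r <-> p) | q) | q) | ~~(p & ~(p <-> q))) = T, (q & (((~(r <-> p) | q) | q) | ~~(p & ~(p <-> q))) & p) = T, so the formula = F.
Row p=T, q=F, r=F: (((~(r <-> p) | q) | q) | ~~(p & ~(p <-> q))) = T, (q & (((~(r <-> p) | q) | q) | ~~(p & ~(p <-> q))) & p) = F, so the formula = T.
Row p=F, q=F, r=T: (((~(r <-> p) | q) | q) | ~~(p & ~(p <-> q))) = T, (q & (((~(r <-> p) | q) | q) | ~~(p & ~(p <-> q))) & p) = F, so the formula = T.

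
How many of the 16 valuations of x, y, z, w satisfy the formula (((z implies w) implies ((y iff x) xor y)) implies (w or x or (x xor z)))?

14

  x   |   y   |   z   |   w   || (z implies w) | (y iff x) | ((y iff x) xor y) | (x xor z) | (w or x or (x xor z)) |   φ  
 True |  True |  True |  True ||      True     |    True   |       False       |   False   |          True         |  True
 True |  True |  True | False ||     False     |    True   |       False       |   False   |          True         |  True
 True |  True | False |  True ||      True     |    True   |       False       |    True   |          True         |  True
 True |  True | False | False ||      True     |    True   |       False       |    True   |          True         |  True
 True | False |  True |  True ||      True     |   False   |       False       |   False   |          True         |  True
 True | False |  True | False ||     False     |   False   |       False       |   False   |          True         |  True
 True | False | False |  True ||      True     |   False   |       False       |    True   |          True         |  True
 True | False | False | False ||      True     |   False   |       False       |    True   |          True         |  True
False |  True |  True |  True ||      True     |   False   |        True       |    True   |          True         |  True
False |  True |  True | False ||     False     |   False   |        True       |    True   |          True         |  True
False |  True | False |  True ||      True     |   False   |        True       |   False   |          True         |  True
False |  True | False | False ||      True     |   False   |        True       |   False   |         False         | False
False | False |  True |  True ||      True     |    True   |        True       |    True   |          True         |  True
False | False |  True | False ||     False     |    True   |        True       |    True   |          True         |  True
False | False | False |  True ||      True     |    True   |        True       |   False   |          True         |  True
False | False | False | False ||      True     |    True   |        True       |   False   |         False         | False
The formula is true on 14 of the 16 rows.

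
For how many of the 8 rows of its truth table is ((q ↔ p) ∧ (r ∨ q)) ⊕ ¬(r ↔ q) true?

3

p | q | r || (((q ↔ p) ∧ (r ∨ q)) ⊕ ¬(r ↔ q))
F | F | F ||                F                
F | F | T ||                F                
F | T | F ||                T                
F | T | T ||                F                
T | F | F ||                F                
T | F | T ||                T                
T | T | F ||                F                
T | T | T ||                T                
The formula is true on 3 of the 8 rows.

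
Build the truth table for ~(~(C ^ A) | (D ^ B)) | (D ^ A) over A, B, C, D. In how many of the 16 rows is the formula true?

10

A | B | C | D | φ
- | - | - | - | -
F | F | F | F | F
F | F | F | T | T
F | F | T | F | T
F | F | T | T | T
F | T | F | F | F
F | T | F | T | T
F | T | T | F | F
F | T | T | T | T
T | F | F | F | T
T | F | F | T | F
T | F | T | F | T
T | F | T | T | F
T | T | F | F | T
T | T | F | T | T
T | T | T | F | T
T | T | T | T | F
The formula is true on 10 of the 16 rows.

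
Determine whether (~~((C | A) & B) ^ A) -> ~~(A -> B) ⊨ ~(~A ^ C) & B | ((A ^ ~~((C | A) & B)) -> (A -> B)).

yes

A | B | C | φ | ψ
- | - | - | - | -
1 | 1 | 1 | 1 | 1
1 | 1 | 0 | 1 | 1
1 | 0 | 1 | 0 | 0
1 | 0 | 0 | 0 | 0
0 | 1 | 1 | 1 | 1
0 | 1 | 0 | 1 | 1
0 | 0 | 1 | 1 | 1
0 | 0 | 0 | 1 | 1
In every row where φ is true, ψ is also true, so φ ⊨ ψ.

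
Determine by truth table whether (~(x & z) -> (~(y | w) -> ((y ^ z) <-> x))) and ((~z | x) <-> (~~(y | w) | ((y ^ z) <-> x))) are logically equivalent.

not equivalent

x | y | z | w || φ | ψ
T | T | T | T || T | T
T | T | T | F || T | T
T | T | F | T || T | T
T | T | F | F || T | T
T | F | T | T || T | T
T | F | T | F || T | T
T | F | F | T || T | T
T | F | F | F || F | F
F | T | T | T || T | F
F | T | T | F || T | F
F | T | F | T || T | T
F | T | F | F || T | T
F | F | T | T || T | F
F | F | T | F || F | T
F | F | F | T || T | T
F | F | F | F || T | T
The columns differ at x=F, y=T, z=T, w=T (φ=T, ψ=F), so they are not equivalent.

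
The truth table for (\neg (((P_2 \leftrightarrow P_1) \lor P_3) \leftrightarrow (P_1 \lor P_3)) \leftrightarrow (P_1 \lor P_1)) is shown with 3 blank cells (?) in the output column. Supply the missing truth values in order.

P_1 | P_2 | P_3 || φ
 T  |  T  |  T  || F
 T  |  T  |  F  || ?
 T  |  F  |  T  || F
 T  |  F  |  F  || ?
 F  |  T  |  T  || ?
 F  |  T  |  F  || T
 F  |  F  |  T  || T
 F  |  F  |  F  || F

Row P_1=T, P_2=T, P_3=F: \neg (((P_2 \leftrightarrow P_1) \lor P_3) \leftrightarrow (P_1 \lor P_3)) = F, (P_1 \lor P_1) = T, so the formula = F.
Row P_1=T, P_2=F, P_3=F: \neg (((P_2 \leftrightarrow P_1) \lor P_3) \leftrightarrow (P_1 \lor P_3)) = T, (P_1 \lor P_1) = T, so the formula = T.
Row P_1=F, P_2=T, P_3=T: \neg (((P_2 \leftrightarrow P_1) \lor P_3) \leftrightarrow (P_1 \lor P_3)) = F, (P_1 \lor P_1) = F, so the formula = T.

F, T, T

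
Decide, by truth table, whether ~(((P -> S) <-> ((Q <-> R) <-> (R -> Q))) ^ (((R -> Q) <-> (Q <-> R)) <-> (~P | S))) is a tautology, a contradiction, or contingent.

tautology

P  Q  R  S     (P -> S)  (Q <-> R)  (R -> Q)  ((Q <-> R) <-> (R -> Q))  ((R -> Q) <-> (Q <-> R))  ~P  (~P | S)  φ
1  1  1  1        1          1         1                 1                         1              0      1      1
1  1  1  0        0          1         1                 1                         1              0      0      1
1  1  0  1        1          0         1                 0                         0              0      1      1
1  1  0  0        0          0         1                 0                         0              0      0      1
1  0  1  1        1          0         0                 1                         1              0      1      1
1  0  1  0        0          0         0                 1                         1              0      0      1
1  0  0  1        1          1         1                 1                         1              0      1      1
1  0  0  0        0          1         1                 1                         1              0      0      1
0  1  1  1        1          1         1                 1                         1              1      1      1
0  1  1  0        1          1         1                 1                         1              1      1      1
0  1  0  1        1          0         1                 0                         0              1      1      1
0  1  0  0        1          0         1                 0                         0              1      1      1
0  0  1  1        1          0         0                 1                         1              1      1      1
0  0  1  0        1          0         0                 1                         1              1      1      1
0  0  0  1        1          1         1                 1                         1              1      1      1
0  0  0  0        1          1         1                 1                         1              1      1      1
Every row is 1, so the formula is a tautology.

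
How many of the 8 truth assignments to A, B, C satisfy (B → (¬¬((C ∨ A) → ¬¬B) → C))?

6

A | B | C | (C ∨ A) | ¬B | ¬¬B | ((C ∨ A) → ¬¬B) | ¬((C ∨ A) → ¬¬B) | ¬¬((C ∨ A) → ¬¬B) | (¬¬((C ∨ A) → ¬¬B) → C) | (B → (¬¬((C ∨ A) → ¬¬B) → C))
- | - | - | ------- | -- | --- | --------------- | ---------------- | ----------------- | ----------------------- | -----------------------------
T | T | T |    T    | F  |  T  |        T        |        F         |         T         |            T            |               T              
T | T | F |    T    | F  |  T  |        T        |        F         |         T         |            F            |               F              
T | F | T |    T    | T  |  F  |        F        |        T         |         F         |            T            |               T              
T | F | F |    T    | T  |  F  |        F        |        T         |         F         |            T            |               T              
F | T | T |    T    | F  |  T  |        T        |        F         |         T         |            T            |               T              
F | T | F |    F    | F  |  T  |        T        |        F         |         T         |            F            |               F              
F | F | T |    T    | T  |  F  |        F        |        T         |         F         |            T            |               T              
F | F | F |    F    | T  |  F  |        T        |        F         |         T         |            F            |               T              
The formula is true on 6 of the 8 rows.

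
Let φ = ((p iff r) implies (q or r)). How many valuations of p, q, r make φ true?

7

  p   |   q   |   r   || (p iff r) | (q or r) | ((p iff r) implies (q or r))
 True |  True |  True ||    True   |   True   |             True            
 True |  True | False ||   False   |   True   |             True            
 True | False |  True ||    True   |   True   |             True            
 True | False | False ||   False   |  False   |             True            
False |  True |  True ||   False   |   True   |             True            
False |  True | False ||    True   |   True   |             True            
False | False |  True ||   False   |   True   |             True            
False | False | False ||    True   |  False   |            False            
The formula is true on 7 of the 8 rows.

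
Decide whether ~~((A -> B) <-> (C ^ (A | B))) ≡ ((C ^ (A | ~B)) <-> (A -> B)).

A | B | C || φ | ψ
1 | 1 | 1 || 0 | 0
1 | 1 | 0 || 1 | 1
1 | 0 | 1 || 1 | 1
1 | 0 | 0 || 0 | 0
0 | 1 | 1 || 0 | 1
0 | 1 | 0 || 1 | 0
0 | 0 | 1 || 1 | 0
0 | 0 | 0 || 0 | 1
The columns differ at A=0, B=1, C=1 (φ=0, ψ=1), so they are not equivalent.

not equivalent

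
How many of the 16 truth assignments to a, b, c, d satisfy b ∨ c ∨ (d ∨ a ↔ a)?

a | b | c | d || (b ∨ c ∨ ((d ∨ a) ↔ a))
T | T | T | T ||            T           
T | T | T | F ||            T           
T | T | F | T ||            T           
T | T | F | F ||            T           
T | F | T | T ||            T           
T | F | T | F ||            T           
T | F | F | T ||            T           
T | F | F | F ||            T           
F | T | T | T ||            T           
F | T | T | F ||            T           
F | T | F | T ||            T           
F | T | F | F ||            T           
F | F | T | T ||            T           
F | F | T | F ||            T           
F | F | F | T ||            F           
F | F | F | F ||            T           
The formula is true on 15 of the 16 rows.

15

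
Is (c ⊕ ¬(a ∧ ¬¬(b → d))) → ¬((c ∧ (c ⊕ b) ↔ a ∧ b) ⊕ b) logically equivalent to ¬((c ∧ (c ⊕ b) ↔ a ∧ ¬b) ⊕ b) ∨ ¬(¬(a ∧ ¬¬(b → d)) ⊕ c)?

a  b  c  d  |  φ  ψ
F  F  F  F  |  F  F
F  F  F  T  |  F  F
F  F  T  F  |  T  T
F  F  T  T  |  T  T
F  T  F  F  |  T  T
F  T  F  T  |  T  T
F  T  T  F  |  T  T
F  T  T  T  |  T  T
T  F  F  F  |  T  T
T  F  F  T  |  T  T
T  F  T  F  |  T  F
T  F  T  T  |  T  F
T  T  F  F  |  F  T
T  T  F  T  |  T  T
T  T  T  F  |  T  T
T  T  T  T  |  F  T
The columns differ at a=T, b=F, c=T, d=F (φ=T, ψ=F), so they are not equivalent.

not equivalent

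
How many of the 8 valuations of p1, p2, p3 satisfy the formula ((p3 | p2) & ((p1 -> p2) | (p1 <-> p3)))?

6

p1 | p2 | p3 || φ
0  | 0  | 0  || 0
0  | 0  | 1  || 1
0  | 1  | 0  || 1
0  | 1  | 1  || 1
1  | 0  | 0  || 0
1  | 0  | 1  || 1
1  | 1  | 0  || 1
1  | 1  | 1  || 1
The formula is true on 6 of the 8 rows.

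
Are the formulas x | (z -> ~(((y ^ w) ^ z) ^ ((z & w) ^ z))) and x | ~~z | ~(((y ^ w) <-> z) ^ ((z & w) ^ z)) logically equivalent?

x | y | z | w || φ | ψ
T | T | T | T || T | T
T | T | T | F || T | T
T | T | F | T || T | T
T | T | F | F || T | T
T | F | T | T || T | T
T | F | T | F || T | T
T | F | F | T || T | T
T | F | F | F || T | T
F | T | T | T || F | T
F | T | T | F || F | T
F | T | F | T || T | F
F | T | F | F || T | T
F | F | T | T || T | T
F | F | T | F || T | T
F | F | F | T || T | T
F | F | F | F || T | F
The columns differ at x=F, y=T, z=T, w=T (φ=F, ψ=T), so they are not equivalent.

not equivalent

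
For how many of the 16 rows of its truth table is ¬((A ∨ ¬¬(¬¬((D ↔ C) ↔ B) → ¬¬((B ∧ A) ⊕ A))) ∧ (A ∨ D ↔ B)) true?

A | B | C | D | φ
- | - | - | - | -
F | F | F | F | F
F | F | F | T | T
F | F | T | F | T
F | F | T | T | T
F | T | F | F | T
F | T | F | T | F
F | T | T | F | T
F | T | T | T | T
T | F | F | F | T
T | F | F | T | T
T | F | T | F | T
T | F | T | T | T
T | T | F | F | F
T | T | F | T | F
T | T | T | F | F
T | T | T | T | F
The formula is true on 10 of the 16 rows.

10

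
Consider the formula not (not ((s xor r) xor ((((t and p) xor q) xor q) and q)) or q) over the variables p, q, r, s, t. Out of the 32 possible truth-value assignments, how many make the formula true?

8

p | q | r | s | t | φ
- | - | - | - | - | -
1 | 1 | 1 | 1 | 1 | 0
1 | 1 | 1 | 1 | 0 | 0
1 | 1 | 1 | 0 | 1 | 0
1 | 1 | 1 | 0 | 0 | 0
1 | 1 | 0 | 1 | 1 | 0
1 | 1 | 0 | 1 | 0 | 0
1 | 1 | 0 | 0 | 1 | 0
1 | 1 | 0 | 0 | 0 | 0
1 | 0 | 1 | 1 | 1 | 0
1 | 0 | 1 | 1 | 0 | 0
1 | 0 | 1 | 0 | 1 | 1
1 | 0 | 1 | 0 | 0 | 1
1 | 0 | 0 | 1 | 1 | 1
1 | 0 | 0 | 1 | 0 | 1
1 | 0 | 0 | 0 | 1 | 0
1 | 0 | 0 | 0 | 0 | 0
0 | 1 | 1 | 1 | 1 | 0
0 | 1 | 1 | 1 | 0 | 0
0 | 1 | 1 | 0 | 1 | 0
0 | 1 | 1 | 0 | 0 | 0
0 | 1 | 0 | 1 | 1 | 0
0 | 1 | 0 | 1 | 0 | 0
0 | 1 | 0 | 0 | 1 | 0
0 | 1 | 0 | 0 | 0 | 0
0 | 0 | 1 | 1 | 1 | 0
0 | 0 | 1 | 1 | 0 | 0
0 | 0 | 1 | 0 | 1 | 1
0 | 0 | 1 | 0 | 0 | 1
0 | 0 | 0 | 1 | 1 | 1
0 | 0 | 0 | 1 | 0 | 1
0 | 0 | 0 | 0 | 1 | 0
0 | 0 | 0 | 0 | 0 | 0
The formula is true on 8 of the 32 rows.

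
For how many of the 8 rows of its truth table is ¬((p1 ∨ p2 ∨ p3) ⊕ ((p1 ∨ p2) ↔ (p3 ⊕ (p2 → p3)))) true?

3

p1  p2  p3  |  (p1 ∨ p2 ∨ p3)  (p1 ∨ p2)  (p2 → p3)  (p3 ⊕ (p2 → p3))  φ
F   F   F   |        F             F          T             T          T
F   F   T   |        T             F          T             F          T
F   T   F   |        T             T          F             F          F
F   T   T   |        T             T          T             F          F
T   F   F   |        T             T          T             T          T
T   F   T   |        T             T          T             F          F
T   T   F   |        T             T          F             F          F
T   T   T   |        T             T          T             F          F
The formula is true on 3 of the 8 rows.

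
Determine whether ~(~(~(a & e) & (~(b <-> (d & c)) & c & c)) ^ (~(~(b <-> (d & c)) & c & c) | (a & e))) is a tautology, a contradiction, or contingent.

a  b  c  d  e  |  φ
T  T  T  T  T  |  T
T  T  T  T  F  |  T
T  T  T  F  T  |  T
T  T  T  F  F  |  T
T  T  F  T  T  |  T
T  T  F  T  F  |  T
T  T  F  F  T  |  T
T  T  F  F  F  |  T
T  F  T  T  T  |  T
T  F  T  T  F  |  T
T  F  T  F  T  |  T
T  F  T  F  F  |  T
T  F  F  T  T  |  T
T  F  F  T  F  |  T
T  F  F  F  T  |  T
T  F  F  F  F  |  T
F  T  T  T  T  |  T
F  T  T  T  F  |  T
F  T  T  F  T  |  T
F  T  T  F  F  |  T
F  T  F  T  T  |  T
F  T  F  T  F  |  T
F  T  F  F  T  |  T
F  T  F  F  F  |  T
F  F  T  T  T  |  T
F  F  T  T  F  |  T
F  F  T  F  T  |  T
F  F  T  F  F  |  T
F  F  F  T  T  |  T
F  F  F  T  F  |  T
F  F  F  F  T  |  T
F  F  F  F  F  |  T
Every row is T, so the formula is a tautology.

tautology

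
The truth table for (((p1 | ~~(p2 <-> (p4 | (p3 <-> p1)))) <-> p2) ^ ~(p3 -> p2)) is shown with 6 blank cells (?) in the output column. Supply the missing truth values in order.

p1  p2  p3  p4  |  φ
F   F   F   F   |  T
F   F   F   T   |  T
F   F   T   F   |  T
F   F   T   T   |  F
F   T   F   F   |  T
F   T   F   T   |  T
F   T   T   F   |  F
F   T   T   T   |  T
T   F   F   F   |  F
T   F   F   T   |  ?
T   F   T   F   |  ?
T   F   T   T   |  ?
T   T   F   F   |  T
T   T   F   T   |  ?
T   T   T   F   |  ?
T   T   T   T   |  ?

F, T, T, T, T, T

Row p1=T, p2=F, p3=F, p4=T: ((p1 | ~~(p2 <-> (p4 | (p3 <-> p1)))) <-> p2) = F, ~(p3 -> p2) = F, so the formula = F.
Row p1=T, p2=F, p3=T, p4=F: ((p1 | ~~(p2 <-> (p4 | (p3 <-> p1)))) <-> p2) = F, ~(p3 -> p2) = T, so the formula = T.
Row p1=T, p2=F, p3=T, p4=T: ((p1 | ~~(p2 <-> (p4 | (p3 <-> p1)))) <-> p2) = F, ~(p3 -> p2) = T, so the formula = T.
Row p1=T, p2=T, p3=F, p4=T: ((p1 | ~~(p2 <-> (p4 | (p3 <-> p1)))) <-> p2) = T, ~(p3 -> p2) = F, so the formula = T.
Row p1=T, p2=T, p3=T, p4=F: ((p1 | ~~(p2 <-> (p4 | (p3 <-> p1)))) <-> p2) = T, ~(p3 -> p2) = F, so the formula = T.
Row p1=T, p2=T, p3=T, p4=T: ((p1 | ~~(p2 <-> (p4 | (p3 <-> p1)))) <-> p2) = T, ~(p3 -> p2) = F, so the formula = T.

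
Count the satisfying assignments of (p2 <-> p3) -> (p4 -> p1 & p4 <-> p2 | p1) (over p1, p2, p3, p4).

p1  p2  p3  p4     (p2 <-> p3)  (p1 & p4)  (p4 -> (p1 & p4))  (p2 | p1)  φ
0   0   0   0           1           0              1              0      0
0   0   0   1           1           0              0              0      1
0   0   1   0           0           0              1              0      1
0   0   1   1           0           0              0              0      1
0   1   0   0           0           0              1              1      1
0   1   0   1           0           0              0              1      1
0   1   1   0           1           0              1              1      1
0   1   1   1           1           0              0              1      0
1   0   0   0           1           0              1              1      1
1   0   0   1           1           1              1              1      1
1   0   1   0           0           0              1              1      1
1   0   1   1           0           1              1              1      1
1   1   0   0           0           0              1              1      1
1   1   0   1           0           1              1              1      1
1   1   1   0           1           0              1              1      1
1   1   1   1           1           1              1              1      1
The formula is true on 14 of the 16 rows.

14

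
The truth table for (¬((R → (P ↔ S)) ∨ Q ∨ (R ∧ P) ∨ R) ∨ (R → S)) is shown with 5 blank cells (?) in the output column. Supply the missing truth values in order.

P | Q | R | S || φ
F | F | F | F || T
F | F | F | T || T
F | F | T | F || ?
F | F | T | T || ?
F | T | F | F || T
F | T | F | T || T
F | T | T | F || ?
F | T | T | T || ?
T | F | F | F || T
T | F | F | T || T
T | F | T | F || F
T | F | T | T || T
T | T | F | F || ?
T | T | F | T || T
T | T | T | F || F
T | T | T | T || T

F, T, F, T, T

Row P=F, Q=F, R=T, S=F: ¬((R → (P ↔ S)) ∨ Q ∨ (R ∧ P) ∨ R) = F, (R → S) = F, so the formula = F.
Row P=F, Q=F, R=T, S=T: ¬((R → (P ↔ S)) ∨ Q ∨ (R ∧ P) ∨ R) = F, (R → S) = T, so the formula = T.
Row P=F, Q=T, R=T, S=F: ¬((R → (P ↔ S)) ∨ Q ∨ (R ∧ P) ∨ R) = F, (R → S) = F, so the formula = F.
Row P=F, Q=T, R=T, S=T: ¬((R → (P ↔ S)) ∨ Q ∨ (R ∧ P) ∨ R) = F, (R → S) = T, so the formula = T.
Row P=T, Q=T, R=F, S=F: ¬((R → (P ↔ S)) ∨ Q ∨ (R ∧ P) ∨ R) = F, (R → S) = T, so the formula = T.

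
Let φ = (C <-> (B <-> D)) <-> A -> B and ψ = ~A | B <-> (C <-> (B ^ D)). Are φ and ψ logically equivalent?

not equivalent

A | B | C | D || φ | ψ
F | F | F | F || F | T
F | F | F | T || T | F
F | F | T | F || T | F
F | F | T | T || F | T
F | T | F | F || T | F
F | T | F | T || F | T
F | T | T | F || F | T
F | T | T | T || T | F
T | F | F | F || T | F
T | F | F | T || F | T
T | F | T | F || F | T
T | F | T | T || T | F
T | T | F | F || T | F
T | T | F | T || F | T
T | T | T | F || F | T
T | T | T | T || T | F
The columns differ at A=F, B=F, C=F, D=F (φ=F, ψ=T), so they are not equivalent.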